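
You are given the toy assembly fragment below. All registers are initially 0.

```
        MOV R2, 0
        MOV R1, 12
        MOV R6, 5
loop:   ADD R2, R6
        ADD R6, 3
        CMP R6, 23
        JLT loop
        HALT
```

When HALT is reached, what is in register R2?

75

after MOV R2, 0: R2=0
after MOV R1, 12: R1=12
after MOV R6, 5: R6=5
after ADD R2, R6: R2=0+5=5
after ADD R6, 3: R6=5+3=8
CMP R6, 23  (cmp 8,23)
JLT loop: taken
after ADD R2, R6: R2=5+8=13
after ADD R6, 3: R6=8+3=11
CMP R6, 23  (cmp 11,23)
JLT loop: taken
after ADD R2, R6: R2=13+11=24
after ADD R6, 3: R6=11+3=14
CMP R6, 23  (cmp 14,23)
JLT loop: taken
after ADD R2, R6: R2=24+14=38
after ADD R6, 3: R6=14+3=17
CMP R6, 23  (cmp 17,23)
JLT loop: taken
after ADD R2, R6: R2=38+17=55
after ADD R6, 3: R6=17+3=20
CMP R6, 23  (cmp 20,23)
JLT loop: taken
after ADD R2, R6: R2=55+20=75
after ADD R6, 3: R6=20+3=23
CMP R6, 23  (cmp 23,23)
JLT loop: not taken
halt.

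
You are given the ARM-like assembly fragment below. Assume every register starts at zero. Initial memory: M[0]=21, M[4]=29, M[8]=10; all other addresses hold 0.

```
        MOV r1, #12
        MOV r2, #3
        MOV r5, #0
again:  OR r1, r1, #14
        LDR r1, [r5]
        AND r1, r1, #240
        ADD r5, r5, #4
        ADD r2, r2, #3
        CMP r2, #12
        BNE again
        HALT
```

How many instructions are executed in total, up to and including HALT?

MOV r1, #12 → r1=12
MOV r2, #3 → r2=3
MOV r5, #0 → r5=0
OR r1, r1, #14 → r1=12|14=14
LDR r1, [r5] → r1=M[0]=21
AND r1, r1, #240 → r1=21&240=16
ADD r5, r5, #4 → r5=0+4=4
ADD r2, r2, #3 → r2=3+3=6
CMP r2, #12  (cmp 6,12)
BNE again: taken
OR r1, r1, #14 → r1=16|14=30
LDR r1, [r5] → r1=M[4]=29
AND r1, r1, #240 → r1=29&240=16
ADD r5, r5, #4 → r5=4+4=8
ADD r2, r2, #3 → r2=6+3=9
CMP r2, #12  (cmp 9,12)
BNE again: taken
OR r1, r1, #14 → r1=16|14=30
LDR r1, [r5] → r1=M[8]=10
AND r1, r1, #240 → r1=10&240=0
ADD r5, r5, #4 → r5=8+4=12
ADD r2, r2, #3 → r2=9+3=12
CMP r2, #12  (cmp 12,12)
BNE again: not taken
halt.
Total executed instructions: 25.

25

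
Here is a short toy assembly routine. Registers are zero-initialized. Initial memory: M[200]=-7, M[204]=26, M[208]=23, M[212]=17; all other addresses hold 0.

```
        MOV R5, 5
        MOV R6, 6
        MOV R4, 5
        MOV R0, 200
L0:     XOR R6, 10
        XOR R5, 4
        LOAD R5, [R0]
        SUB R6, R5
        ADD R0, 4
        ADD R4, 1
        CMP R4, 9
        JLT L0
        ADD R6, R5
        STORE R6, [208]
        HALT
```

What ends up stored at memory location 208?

after MOV R5, 5: R5=5
after MOV R6, 6: R6=6
after MOV R4, 5: R4=5
after MOV R0, 200: R0=200
after XOR R6, 10: R6=6^10=12
after XOR R5, 4: R5=5^4=1
after LOAD R5, [R0]: R5=M[200]=-7
after SUB R6, R5: R6=12-(-7)=19
after ADD R0, 4: R0=200+4=204
after ADD R4, 1: R4=5+1=6
CMP R4, 9  (cmp 6,9)
JLT L0: taken
after XOR R6, 10: R6=19^10=25
after XOR R5, 4: R5=(-7)^4=-3
after LOAD R5, [R0]: R5=M[204]=26
after SUB R6, R5: R6=25-26=-1
after ADD R0, 4: R0=204+4=208
after ADD R4, 1: R4=6+1=7
CMP R4, 9  (cmp 7,9)
JLT L0: taken
after XOR R6, 10: R6=(-1)^10=-11
after XOR R5, 4: R5=26^4=30
after LOAD R5, [R0]: R5=M[208]=23
after SUB R6, R5: R6=(-11)-23=-34
after ADD R0, 4: R0=208+4=212
after ADD R4, 1: R4=7+1=8
CMP R4, 9  (cmp 8,9)
JLT L0: taken
after XOR R6, 10: R6=(-34)^10=-44
after XOR R5, 4: R5=23^4=19
after LOAD R5, [R0]: R5=M[212]=17
after SUB R6, R5: R6=(-44)-17=-61
after ADD R0, 4: R0=212+4=216
after ADD R4, 1: R4=8+1=9
CMP R4, 9  (cmp 9,9)
JLT L0: not taken
after ADD R6, R5: R6=(-61)+17=-44
STORE R6, [208] → M[208]=-44
halt.

-44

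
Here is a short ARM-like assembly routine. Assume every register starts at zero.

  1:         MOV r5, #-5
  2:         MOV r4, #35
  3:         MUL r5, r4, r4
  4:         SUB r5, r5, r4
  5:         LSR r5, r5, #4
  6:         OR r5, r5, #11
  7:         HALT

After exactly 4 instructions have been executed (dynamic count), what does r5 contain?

1190

after MOV r5, #-5: r5=-5
after MOV r4, #35: r4=35
after MUL r5, r4, r4: r5=35*35=1225
after SUB r5, r5, r4: r5=1225-35=1190
After step 4: r5 = 1190.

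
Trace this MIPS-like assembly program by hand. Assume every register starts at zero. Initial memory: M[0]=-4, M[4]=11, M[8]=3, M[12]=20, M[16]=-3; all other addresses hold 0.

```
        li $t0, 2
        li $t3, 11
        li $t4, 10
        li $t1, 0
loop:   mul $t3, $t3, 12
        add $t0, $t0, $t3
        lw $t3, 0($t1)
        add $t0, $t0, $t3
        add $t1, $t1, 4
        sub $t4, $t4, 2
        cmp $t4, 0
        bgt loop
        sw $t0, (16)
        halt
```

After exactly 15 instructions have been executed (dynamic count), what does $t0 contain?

li $t0, 2 → $t0=2
li $t3, 11 → $t3=11
li $t4, 10 → $t4=10
li $t1, 0 → $t1=0
mul $t3, $t3, 12 → $t3=11*12=132
add $t0, $t0, $t3 → $t0=2+132=134
lw $t3, 0($t1) → $t3=M[0]=-4
add $t0, $t0, $t3 → $t0=134+(-4)=130
add $t1, $t1, 4 → $t1=0+4=4
sub $t4, $t4, 2 → $t4=10-2=8
cmp $t4, 0  (cmp 8,0)
bgt loop: taken
mul $t3, $t3, 12 → $t3=(-4)*12=-48
add $t0, $t0, $t3 → $t0=130+(-48)=82
lw $t3, 0($t1) → $t3=M[4]=11
After step 15: $t0 = 82.

82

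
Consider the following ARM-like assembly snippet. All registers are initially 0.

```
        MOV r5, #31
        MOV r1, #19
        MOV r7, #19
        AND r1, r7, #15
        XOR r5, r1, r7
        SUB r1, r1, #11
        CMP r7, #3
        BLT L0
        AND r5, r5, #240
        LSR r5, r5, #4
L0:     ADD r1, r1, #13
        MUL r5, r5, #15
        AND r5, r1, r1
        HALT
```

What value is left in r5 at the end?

5

MOV r5, #31 → r5=31
MOV r1, #19 → r1=19
MOV r7, #19 → r7=19
AND r1, r7, #15 → r1=19&15=3
XOR r5, r1, r7 → r5=3^19=16
SUB r1, r1, #11 → r1=3-11=-8
CMP r7, #3  (cmp 19,3)
BLT L0: not taken
AND r5, r5, #240 → r5=16&240=16
LSR r5, r5, #4 → r5=16>>4=1
ADD r1, r1, #13 → r1=(-8)+13=5
MUL r5, r5, #15 → r5=1*15=15
AND r5, r1, r1 → r5=5&5=5
halt.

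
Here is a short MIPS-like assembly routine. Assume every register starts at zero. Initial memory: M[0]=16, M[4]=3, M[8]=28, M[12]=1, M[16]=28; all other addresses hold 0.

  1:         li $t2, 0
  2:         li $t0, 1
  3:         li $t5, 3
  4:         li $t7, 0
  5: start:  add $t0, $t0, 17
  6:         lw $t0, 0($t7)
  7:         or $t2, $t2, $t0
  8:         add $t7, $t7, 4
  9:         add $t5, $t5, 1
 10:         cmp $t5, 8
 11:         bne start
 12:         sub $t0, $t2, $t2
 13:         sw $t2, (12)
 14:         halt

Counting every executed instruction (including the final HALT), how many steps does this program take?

$t2=0
$t0=1
$t5=3
$t7=0
$t0=1+17=18
$t0=M[0]=16
$t2=0|16=16
$t7=0+4=4
$t5=3+1=4
cmp $t5, 8  (cmp 4,8)
bne start: taken
$t0=16+17=33
$t0=M[4]=3
$t2=16|3=19
$t7=4+4=8
$t5=4+1=5
cmp $t5, 8  (cmp 5,8)
bne start: taken
$t0=3+17=20
$t0=M[8]=28
$t2=19|28=31
$t7=8+4=12
$t5=5+1=6
cmp $t5, 8  (cmp 6,8)
bne start: taken
$t0=28+17=45
$t0=M[12]=1
$t2=31|1=31
$t7=12+4=16
$t5=6+1=7
cmp $t5, 8  (cmp 7,8)
bne start: taken
$t0=1+17=18
$t0=M[16]=28
$t2=31|28=31
$t7=16+4=20
$t5=7+1=8
cmp $t5, 8  (cmp 8,8)
bne start: not taken
$t0=31-31=0
sw $t2, (12) → M[12]=31
halt.
Total executed instructions: 42.

42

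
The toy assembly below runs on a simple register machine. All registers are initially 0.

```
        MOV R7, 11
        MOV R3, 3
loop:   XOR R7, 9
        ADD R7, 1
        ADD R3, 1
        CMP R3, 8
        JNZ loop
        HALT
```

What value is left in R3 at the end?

MOV R7, 11 → R7=11
MOV R3, 3 → R3=3
XOR R7, 9 → R7=11^9=2
ADD R7, 1 → R7=2+1=3
ADD R3, 1 → R3=3+1=4
CMP R3, 8  (cmp 4,8)
JNZ loop: taken
XOR R7, 9 → R7=3^9=10
ADD R7, 1 → R7=10+1=11
ADD R3, 1 → R3=4+1=5
CMP R3, 8  (cmp 5,8)
JNZ loop: taken
XOR R7, 9 → R7=11^9=2
ADD R7, 1 → R7=2+1=3
ADD R3, 1 → R3=5+1=6
CMP R3, 8  (cmp 6,8)
JNZ loop: taken
XOR R7, 9 → R7=3^9=10
ADD R7, 1 → R7=10+1=11
ADD R3, 1 → R3=6+1=7
CMP R3, 8  (cmp 7,8)
JNZ loop: taken
XOR R7, 9 → R7=11^9=2
ADD R7, 1 → R7=2+1=3
ADD R3, 1 → R3=7+1=8
CMP R3, 8  (cmp 8,8)
JNZ loop: not taken
halt.

8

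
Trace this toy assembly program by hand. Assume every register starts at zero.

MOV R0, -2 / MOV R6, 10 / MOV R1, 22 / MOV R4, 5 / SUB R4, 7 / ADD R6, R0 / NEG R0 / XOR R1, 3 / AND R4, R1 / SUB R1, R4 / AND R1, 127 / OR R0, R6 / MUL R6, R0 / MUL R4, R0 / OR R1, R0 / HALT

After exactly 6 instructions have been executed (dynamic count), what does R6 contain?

8

R0=-2
R6=10
R1=22
R4=5
R4=5-7=-2
R6=10+(-2)=8
After step 6: R6 = 8.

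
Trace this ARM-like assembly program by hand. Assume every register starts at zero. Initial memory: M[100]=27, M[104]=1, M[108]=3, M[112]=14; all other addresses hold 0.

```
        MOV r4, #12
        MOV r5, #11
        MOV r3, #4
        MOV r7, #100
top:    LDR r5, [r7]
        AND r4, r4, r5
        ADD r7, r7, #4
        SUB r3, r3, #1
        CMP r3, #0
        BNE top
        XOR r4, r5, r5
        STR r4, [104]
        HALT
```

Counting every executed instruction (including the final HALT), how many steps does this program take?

r4=12
r5=11
r3=4
r7=100
r5=M[100]=27
r4=12&27=8
r7=100+4=104
r3=4-1=3
CMP r3, #0  (cmp 3,0)
BNE top: taken
r5=M[104]=1
r4=8&1=0
r7=104+4=108
r3=3-1=2
CMP r3, #0  (cmp 2,0)
BNE top: taken
r5=M[108]=3
r4=0&3=0
r7=108+4=112
r3=2-1=1
CMP r3, #0  (cmp 1,0)
BNE top: taken
r5=M[112]=14
r4=0&14=0
r7=112+4=116
r3=1-1=0
CMP r3, #0  (cmp 0,0)
BNE top: not taken
r4=14^14=0
STR r4, [104] → M[104]=0
halt.
Total executed instructions: 31.

31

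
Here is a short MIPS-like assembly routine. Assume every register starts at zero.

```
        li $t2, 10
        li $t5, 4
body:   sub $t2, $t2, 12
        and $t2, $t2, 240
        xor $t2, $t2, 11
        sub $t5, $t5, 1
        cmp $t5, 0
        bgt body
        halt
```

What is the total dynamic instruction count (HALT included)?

li $t2, 10 → $t2=10
li $t5, 4 → $t5=4
sub $t2, $t2, 12 → $t2=10-12=-2
and $t2, $t2, 240 → $t2=(-2)&240=240
xor $t2, $t2, 11 → $t2=240^11=251
sub $t5, $t5, 1 → $t5=4-1=3
cmp $t5, 0  (cmp 3,0)
bgt body: taken
sub $t2, $t2, 12 → $t2=251-12=239
and $t2, $t2, 240 → $t2=239&240=224
xor $t2, $t2, 11 → $t2=224^11=235
sub $t5, $t5, 1 → $t5=3-1=2
cmp $t5, 0  (cmp 2,0)
bgt body: taken
sub $t2, $t2, 12 → $t2=235-12=223
and $t2, $t2, 240 → $t2=223&240=208
xor $t2, $t2, 11 → $t2=208^11=219
sub $t5, $t5, 1 → $t5=2-1=1
cmp $t5, 0  (cmp 1,0)
bgt body: taken
sub $t2, $t2, 12 → $t2=219-12=207
and $t2, $t2, 240 → $t2=207&240=192
xor $t2, $t2, 11 → $t2=192^11=203
sub $t5, $t5, 1 → $t5=1-1=0
cmp $t5, 0  (cmp 0,0)
bgt body: not taken
halt.
Total executed instructions: 27.

27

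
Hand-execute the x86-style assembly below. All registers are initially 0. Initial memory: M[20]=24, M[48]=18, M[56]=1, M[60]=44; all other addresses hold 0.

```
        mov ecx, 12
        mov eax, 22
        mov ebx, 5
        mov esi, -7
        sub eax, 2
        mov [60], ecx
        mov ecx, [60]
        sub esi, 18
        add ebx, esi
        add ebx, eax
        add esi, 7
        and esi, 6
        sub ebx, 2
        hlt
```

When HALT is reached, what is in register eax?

ecx=12
eax=22
ebx=5
esi=-7
eax=22-2=20
mov [60], ecx → M[60]=12
ecx=M[60]=12
esi=(-7)-18=-25
ebx=5+(-25)=-20
ebx=(-20)+20=0
esi=(-25)+7=-18
esi=(-18)&6=6
ebx=0-2=-2
halt.

20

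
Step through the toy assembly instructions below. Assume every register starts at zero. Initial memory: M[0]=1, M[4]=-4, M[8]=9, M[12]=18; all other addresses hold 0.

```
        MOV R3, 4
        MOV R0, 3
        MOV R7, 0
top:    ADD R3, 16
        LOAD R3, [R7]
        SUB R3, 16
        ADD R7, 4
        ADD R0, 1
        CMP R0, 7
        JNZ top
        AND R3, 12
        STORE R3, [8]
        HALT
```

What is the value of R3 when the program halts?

MOV R3, 4 → R3=4
MOV R0, 3 → R0=3
MOV R7, 0 → R7=0
ADD R3, 16 → R3=4+16=20
LOAD R3, [R7] → R3=M[0]=1
SUB R3, 16 → R3=1-16=-15
ADD R7, 4 → R7=0+4=4
ADD R0, 1 → R0=3+1=4
CMP R0, 7  (cmp 4,7)
JNZ top: taken
ADD R3, 16 → R3=(-15)+16=1
LOAD R3, [R7] → R3=M[4]=-4
SUB R3, 16 → R3=(-4)-16=-20
ADD R7, 4 → R7=4+4=8
ADD R0, 1 → R0=4+1=5
CMP R0, 7  (cmp 5,7)
JNZ top: taken
ADD R3, 16 → R3=(-20)+16=-4
LOAD R3, [R7] → R3=M[8]=9
SUB R3, 16 → R3=9-16=-7
ADD R7, 4 → R7=8+4=12
ADD R0, 1 → R0=5+1=6
CMP R0, 7  (cmp 6,7)
JNZ top: taken
ADD R3, 16 → R3=(-7)+16=9
LOAD R3, [R7] → R3=M[12]=18
SUB R3, 16 → R3=18-16=2
ADD R7, 4 → R7=12+4=16
ADD R0, 1 → R0=6+1=7
CMP R0, 7  (cmp 7,7)
JNZ top: not taken
AND R3, 12 → R3=2&12=0
STORE R3, [8] → M[8]=0
halt.

0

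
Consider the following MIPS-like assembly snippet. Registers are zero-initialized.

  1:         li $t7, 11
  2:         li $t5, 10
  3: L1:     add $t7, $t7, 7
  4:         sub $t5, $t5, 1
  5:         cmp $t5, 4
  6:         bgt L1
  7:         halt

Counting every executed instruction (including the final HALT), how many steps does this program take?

27

li $t7, 11 → $t7=11
li $t5, 10 → $t5=10
add $t7, $t7, 7 → $t7=11+7=18
sub $t5, $t5, 1 → $t5=10-1=9
cmp $t5, 4  (cmp 9,4)
bgt L1: taken
add $t7, $t7, 7 → $t7=18+7=25
sub $t5, $t5, 1 → $t5=9-1=8
cmp $t5, 4  (cmp 8,4)
bgt L1: taken
add $t7, $t7, 7 → $t7=25+7=32
sub $t5, $t5, 1 → $t5=8-1=7
cmp $t5, 4  (cmp 7,4)
bgt L1: taken
add $t7, $t7, 7 → $t7=32+7=39
sub $t5, $t5, 1 → $t5=7-1=6
cmp $t5, 4  (cmp 6,4)
bgt L1: taken
add $t7, $t7, 7 → $t7=39+7=46
sub $t5, $t5, 1 → $t5=6-1=5
cmp $t5, 4  (cmp 5,4)
bgt L1: taken
add $t7, $t7, 7 → $t7=46+7=53
sub $t5, $t5, 1 → $t5=5-1=4
cmp $t5, 4  (cmp 4,4)
bgt L1: not taken
halt.
Total executed instructions: 27.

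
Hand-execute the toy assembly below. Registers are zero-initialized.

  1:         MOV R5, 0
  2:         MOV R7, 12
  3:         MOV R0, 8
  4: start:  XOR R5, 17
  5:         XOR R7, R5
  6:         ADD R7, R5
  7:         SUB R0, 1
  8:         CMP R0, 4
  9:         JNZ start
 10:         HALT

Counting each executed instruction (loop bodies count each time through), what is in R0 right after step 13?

R5=0
R7=12
R0=8
R5=0^17=17
R7=12^17=29
R7=29+17=46
R0=8-1=7
CMP R0, 4  (cmp 7,4)
JNZ start: taken
R5=17^17=0
R7=46^0=46
R7=46+0=46
R0=7-1=6
After step 13: R0 = 6.

6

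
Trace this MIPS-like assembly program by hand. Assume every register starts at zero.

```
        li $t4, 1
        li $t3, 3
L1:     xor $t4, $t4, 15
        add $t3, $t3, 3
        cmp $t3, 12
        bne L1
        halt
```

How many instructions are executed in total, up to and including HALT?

15

$t4=1
$t3=3
$t4=1^15=14
$t3=3+3=6
cmp $t3, 12  (cmp 6,12)
bne L1: taken
$t4=14^15=1
$t3=6+3=9
cmp $t3, 12  (cmp 9,12)
bne L1: taken
$t4=1^15=14
$t3=9+3=12
cmp $t3, 12  (cmp 12,12)
bne L1: not taken
halt.
Total executed instructions: 15.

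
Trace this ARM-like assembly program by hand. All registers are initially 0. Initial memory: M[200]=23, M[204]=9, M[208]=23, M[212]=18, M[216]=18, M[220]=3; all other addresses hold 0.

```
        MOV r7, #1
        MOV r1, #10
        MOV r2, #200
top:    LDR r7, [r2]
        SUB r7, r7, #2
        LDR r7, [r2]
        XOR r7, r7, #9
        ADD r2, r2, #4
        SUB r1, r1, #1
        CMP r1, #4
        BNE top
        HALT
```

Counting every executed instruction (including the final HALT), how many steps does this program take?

52

MOV r7, #1 → r7=1
MOV r1, #10 → r1=10
MOV r2, #200 → r2=200
LDR r7, [r2] → r7=M[200]=23
SUB r7, r7, #2 → r7=23-2=21
LDR r7, [r2] → r7=M[200]=23
XOR r7, r7, #9 → r7=23^9=30
ADD r2, r2, #4 → r2=200+4=204
SUB r1, r1, #1 → r1=10-1=9
CMP r1, #4  (cmp 9,4)
BNE top: taken
LDR r7, [r2] → r7=M[204]=9
SUB r7, r7, #2 → r7=9-2=7
LDR r7, [r2] → r7=M[204]=9
XOR r7, r7, #9 → r7=9^9=0
ADD r2, r2, #4 → r2=204+4=208
SUB r1, r1, #1 → r1=9-1=8
CMP r1, #4  (cmp 8,4)
BNE top: taken
LDR r7, [r2] → r7=M[208]=23
SUB r7, r7, #2 → r7=23-2=21
LDR r7, [r2] → r7=M[208]=23
XOR r7, r7, #9 → r7=23^9=30
ADD r2, r2, #4 → r2=208+4=212
SUB r1, r1, #1 → r1=8-1=7
CMP r1, #4  (cmp 7,4)
BNE top: taken
LDR r7, [r2] → r7=M[212]=18
SUB r7, r7, #2 → r7=18-2=16
LDR r7, [r2] → r7=M[212]=18
XOR r7, r7, #9 → r7=18^9=27
ADD r2, r2, #4 → r2=212+4=216
SUB r1, r1, #1 → r1=7-1=6
CMP r1, #4  (cmp 6,4)
BNE top: taken
LDR r7, [r2] → r7=M[216]=18
SUB r7, r7, #2 → r7=18-2=16
LDR r7, [r2] → r7=M[216]=18
XOR r7, r7, #9 → r7=18^9=27
ADD r2, r2, #4 → r2=216+4=220
SUB r1, r1, #1 → r1=6-1=5
CMP r1, #4  (cmp 5,4)
BNE top: taken
LDR r7, [r2] → r7=M[220]=3
SUB r7, r7, #2 → r7=3-2=1
LDR r7, [r2] → r7=M[220]=3
XOR r7, r7, #9 → r7=3^9=10
ADD r2, r2, #4 → r2=220+4=224
SUB r1, r1, #1 → r1=5-1=4
CMP r1, #4  (cmp 4,4)
BNE top: not taken
halt.
Total executed instructions: 52.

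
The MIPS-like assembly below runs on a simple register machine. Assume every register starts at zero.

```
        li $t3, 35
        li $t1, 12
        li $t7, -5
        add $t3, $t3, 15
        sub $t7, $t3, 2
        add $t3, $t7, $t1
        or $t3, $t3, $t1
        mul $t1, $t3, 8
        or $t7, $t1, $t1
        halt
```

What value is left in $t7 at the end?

after li $t3, 35: $t3=35
after li $t1, 12: $t1=12
after li $t7, -5: $t7=-5
after add $t3, $t3, 15: $t3=35+15=50
after sub $t7, $t3, 2: $t7=50-2=48
after add $t3, $t7, $t1: $t3=48+12=60
after or $t3, $t3, $t1: $t3=60|12=60
after mul $t1, $t3, 8: $t1=60*8=480
after or $t7, $t1, $t1: $t7=480|480=480
halt.

480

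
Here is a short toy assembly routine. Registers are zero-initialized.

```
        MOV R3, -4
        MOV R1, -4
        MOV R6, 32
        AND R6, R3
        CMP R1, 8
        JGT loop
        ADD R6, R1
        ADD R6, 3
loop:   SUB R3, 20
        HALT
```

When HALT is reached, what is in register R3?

MOV R3, -4 → R3=-4
MOV R1, -4 → R1=-4
MOV R6, 32 → R6=32
AND R6, R3 → R6=32&(-4)=32
CMP R1, 8  (cmp -4,8)
JGT loop: not taken
ADD R6, R1 → R6=32+(-4)=28
ADD R6, 3 → R6=28+3=31
SUB R3, 20 → R3=(-4)-20=-24
halt.

-24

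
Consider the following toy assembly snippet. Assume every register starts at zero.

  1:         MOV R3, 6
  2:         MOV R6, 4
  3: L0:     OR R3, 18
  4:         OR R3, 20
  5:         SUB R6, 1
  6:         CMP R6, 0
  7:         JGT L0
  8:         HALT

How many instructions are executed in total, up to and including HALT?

R3=6
R6=4
R3=6|18=22
R3=22|20=22
R6=4-1=3
CMP R6, 0  (cmp 3,0)
JGT L0: taken
R3=22|18=22
R3=22|20=22
R6=3-1=2
CMP R6, 0  (cmp 2,0)
JGT L0: taken
R3=22|18=22
R3=22|20=22
R6=2-1=1
CMP R6, 0  (cmp 1,0)
JGT L0: taken
R3=22|18=22
R3=22|20=22
R6=1-1=0
CMP R6, 0  (cmp 0,0)
JGT L0: not taken
halt.
Total executed instructions: 23.

23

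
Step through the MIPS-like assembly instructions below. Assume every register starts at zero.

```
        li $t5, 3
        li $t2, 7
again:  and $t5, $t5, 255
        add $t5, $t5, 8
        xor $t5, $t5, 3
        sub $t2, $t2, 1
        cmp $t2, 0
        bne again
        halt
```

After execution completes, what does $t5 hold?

56

li $t5, 3 → $t5=3
li $t2, 7 → $t2=7
and $t5, $t5, 255 → $t5=3&255=3
add $t5, $t5, 8 → $t5=3+8=11
xor $t5, $t5, 3 → $t5=11^3=8
sub $t2, $t2, 1 → $t2=7-1=6
cmp $t2, 0  (cmp 6,0)
bne again: taken
and $t5, $t5, 255 → $t5=8&255=8
add $t5, $t5, 8 → $t5=8+8=16
xor $t5, $t5, 3 → $t5=16^3=19
sub $t2, $t2, 1 → $t2=6-1=5
cmp $t2, 0  (cmp 5,0)
bne again: taken
and $t5, $t5, 255 → $t5=19&255=19
add $t5, $t5, 8 → $t5=19+8=27
xor $t5, $t5, 3 → $t5=27^3=24
sub $t2, $t2, 1 → $t2=5-1=4
cmp $t2, 0  (cmp 4,0)
bne again: taken
and $t5, $t5, 255 → $t5=24&255=24
add $t5, $t5, 8 → $t5=24+8=32
xor $t5, $t5, 3 → $t5=32^3=35
sub $t2, $t2, 1 → $t2=4-1=3
cmp $t2, 0  (cmp 3,0)
bne again: taken
and $t5, $t5, 255 → $t5=35&255=35
add $t5, $t5, 8 → $t5=35+8=43
xor $t5, $t5, 3 → $t5=43^3=40
sub $t2, $t2, 1 → $t2=3-1=2
cmp $t2, 0  (cmp 2,0)
bne again: taken
and $t5, $t5, 255 → $t5=40&255=40
add $t5, $t5, 8 → $t5=40+8=48
xor $t5, $t5, 3 → $t5=48^3=51
sub $t2, $t2, 1 → $t2=2-1=1
cmp $t2, 0  (cmp 1,0)
bne again: taken
and $t5, $t5, 255 → $t5=51&255=51
add $t5, $t5, 8 → $t5=51+8=59
xor $t5, $t5, 3 → $t5=59^3=56
sub $t2, $t2, 1 → $t2=1-1=0
cmp $t2, 0  (cmp 0,0)
bne again: not taken
halt.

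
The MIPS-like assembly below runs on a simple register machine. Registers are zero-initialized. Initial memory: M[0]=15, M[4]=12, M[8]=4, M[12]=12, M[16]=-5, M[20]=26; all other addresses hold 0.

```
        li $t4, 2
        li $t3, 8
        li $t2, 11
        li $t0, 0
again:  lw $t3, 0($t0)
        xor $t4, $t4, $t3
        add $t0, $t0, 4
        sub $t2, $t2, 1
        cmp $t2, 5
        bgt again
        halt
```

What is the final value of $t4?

$t4=2
$t3=8
$t2=11
$t0=0
$t3=M[0]=15
$t4=2^15=13
$t0=0+4=4
$t2=11-1=10
cmp $t2, 5  (cmp 10,5)
bgt again: taken
$t3=M[4]=12
$t4=13^12=1
$t0=4+4=8
$t2=10-1=9
cmp $t2, 5  (cmp 9,5)
bgt again: taken
$t3=M[8]=4
$t4=1^4=5
$t0=8+4=12
$t2=9-1=8
cmp $t2, 5  (cmp 8,5)
bgt again: taken
$t3=M[12]=12
$t4=5^12=9
$t0=12+4=16
$t2=8-1=7
cmp $t2, 5  (cmp 7,5)
bgt again: taken
$t3=M[16]=-5
$t4=9^(-5)=-14
$t0=16+4=20
$t2=7-1=6
cmp $t2, 5  (cmp 6,5)
bgt again: taken
$t3=M[20]=26
$t4=(-14)^26=-24
$t0=20+4=24
$t2=6-1=5
cmp $t2, 5  (cmp 5,5)
bgt again: not taken
halt.

-24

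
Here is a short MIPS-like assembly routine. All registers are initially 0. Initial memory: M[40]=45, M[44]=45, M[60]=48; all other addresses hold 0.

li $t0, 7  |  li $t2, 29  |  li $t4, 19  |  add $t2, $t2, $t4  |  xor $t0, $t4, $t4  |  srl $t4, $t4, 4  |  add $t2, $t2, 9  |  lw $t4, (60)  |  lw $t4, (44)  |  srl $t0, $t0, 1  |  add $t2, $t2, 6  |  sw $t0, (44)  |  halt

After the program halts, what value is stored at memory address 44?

$t0=7
$t2=29
$t4=19
$t2=29+19=48
$t0=19^19=0
$t4=19>>4=1
$t2=48+9=57
$t4=M[60]=48
$t4=M[44]=45
$t0=0>>1=0
$t2=57+6=63
sw $t0, (44) → M[44]=0
halt.

0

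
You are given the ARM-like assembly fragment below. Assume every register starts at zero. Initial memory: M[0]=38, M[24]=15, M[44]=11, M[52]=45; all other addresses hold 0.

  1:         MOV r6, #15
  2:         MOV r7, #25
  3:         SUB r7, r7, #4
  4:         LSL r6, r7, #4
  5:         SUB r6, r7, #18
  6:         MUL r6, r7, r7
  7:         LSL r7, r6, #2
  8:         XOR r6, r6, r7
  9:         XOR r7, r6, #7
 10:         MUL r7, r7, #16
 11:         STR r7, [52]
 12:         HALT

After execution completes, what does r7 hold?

30112

after MOV r6, #15: r6=15
after MOV r7, #25: r7=25
after SUB r7, r7, #4: r7=25-4=21
after LSL r6, r7, #4: r6=21<<4=336
after SUB r6, r7, #18: r6=21-18=3
after MUL r6, r7, r7: r6=21*21=441
after LSL r7, r6, #2: r7=441<<2=1764
after XOR r6, r6, r7: r6=441^1764=1885
after XOR r7, r6, #7: r7=1885^7=1882
after MUL r7, r7, #16: r7=1882*16=30112
STR r7, [52] → M[52]=30112
halt.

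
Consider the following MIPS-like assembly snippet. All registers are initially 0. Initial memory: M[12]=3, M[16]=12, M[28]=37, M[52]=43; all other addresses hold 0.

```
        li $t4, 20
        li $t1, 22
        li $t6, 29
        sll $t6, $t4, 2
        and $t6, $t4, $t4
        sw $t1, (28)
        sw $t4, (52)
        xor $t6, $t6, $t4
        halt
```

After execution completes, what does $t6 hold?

0

after li $t4, 20: $t4=20
after li $t1, 22: $t1=22
after li $t6, 29: $t6=29
after sll $t6, $t4, 2: $t6=20<<2=80
after and $t6, $t4, $t4: $t6=20&20=20
sw $t1, (28) → M[28]=22
sw $t4, (52) → M[52]=20
after xor $t6, $t6, $t4: $t6=20^20=0
halt.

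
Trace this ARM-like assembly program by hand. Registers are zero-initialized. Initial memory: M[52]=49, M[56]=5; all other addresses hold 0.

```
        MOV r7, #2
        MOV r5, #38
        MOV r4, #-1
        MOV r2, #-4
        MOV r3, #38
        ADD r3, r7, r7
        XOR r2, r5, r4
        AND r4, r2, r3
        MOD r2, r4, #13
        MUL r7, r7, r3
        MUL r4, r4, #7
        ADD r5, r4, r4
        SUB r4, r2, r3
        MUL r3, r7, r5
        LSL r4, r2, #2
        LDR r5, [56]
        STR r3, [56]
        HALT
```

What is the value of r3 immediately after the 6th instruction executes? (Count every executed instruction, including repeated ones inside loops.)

r7=2
r5=38
r4=-1
r2=-4
r3=38
r3=2+2=4
After step 6: r3 = 4.

4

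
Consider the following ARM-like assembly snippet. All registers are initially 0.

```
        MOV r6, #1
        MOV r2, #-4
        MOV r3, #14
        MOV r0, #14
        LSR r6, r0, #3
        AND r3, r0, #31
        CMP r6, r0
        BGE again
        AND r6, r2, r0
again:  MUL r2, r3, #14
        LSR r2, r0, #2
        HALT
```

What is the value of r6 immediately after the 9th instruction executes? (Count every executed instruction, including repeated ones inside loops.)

MOV r6, #1 → r6=1
MOV r2, #-4 → r2=-4
MOV r3, #14 → r3=14
MOV r0, #14 → r0=14
LSR r6, r0, #3 → r6=14>>3=1
AND r3, r0, #31 → r3=14&31=14
CMP r6, r0  (cmp 1,14)
BGE again: not taken
AND r6, r2, r0 → r6=(-4)&14=12
After step 9: r6 = 12.

12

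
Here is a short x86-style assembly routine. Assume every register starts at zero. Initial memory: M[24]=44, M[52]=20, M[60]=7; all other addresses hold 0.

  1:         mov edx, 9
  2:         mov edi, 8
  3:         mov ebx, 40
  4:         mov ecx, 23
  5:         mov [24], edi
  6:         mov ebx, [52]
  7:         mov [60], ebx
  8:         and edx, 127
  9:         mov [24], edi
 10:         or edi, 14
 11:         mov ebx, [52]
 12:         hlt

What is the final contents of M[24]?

edx=9
edi=8
ebx=40
ecx=23
mov [24], edi → M[24]=8
ebx=M[52]=20
mov [60], ebx → M[60]=20
edx=9&127=9
mov [24], edi → M[24]=8
edi=8|14=14
ebx=M[52]=20
halt.

8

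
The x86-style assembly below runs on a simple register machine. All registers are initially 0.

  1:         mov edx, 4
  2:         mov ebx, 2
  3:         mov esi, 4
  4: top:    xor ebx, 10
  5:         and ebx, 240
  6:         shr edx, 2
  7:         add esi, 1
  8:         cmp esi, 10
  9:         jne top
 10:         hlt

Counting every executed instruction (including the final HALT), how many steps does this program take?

mov edx, 4 → edx=4
mov ebx, 2 → ebx=2
mov esi, 4 → esi=4
xor ebx, 10 → ebx=2^10=8
and ebx, 240 → ebx=8&240=0
shr edx, 2 → edx=4>>2=1
add esi, 1 → esi=4+1=5
cmp esi, 10  (cmp 5,10)
jne top: taken
xor ebx, 10 → ebx=0^10=10
and ebx, 240 → ebx=10&240=0
shr edx, 2 → edx=1>>2=0
add esi, 1 → esi=5+1=6
cmp esi, 10  (cmp 6,10)
jne top: taken
xor ebx, 10 → ebx=0^10=10
and ebx, 240 → ebx=10&240=0
shr edx, 2 → edx=0>>2=0
add esi, 1 → esi=6+1=7
cmp esi, 10  (cmp 7,10)
jne top: taken
xor ebx, 10 → ebx=0^10=10
and ebx, 240 → ebx=10&240=0
shr edx, 2 → edx=0>>2=0
add esi, 1 → esi=7+1=8
cmp esi, 10  (cmp 8,10)
jne top: taken
xor ebx, 10 → ebx=0^10=10
and ebx, 240 → ebx=10&240=0
shr edx, 2 → edx=0>>2=0
add esi, 1 → esi=8+1=9
cmp esi, 10  (cmp 9,10)
jne top: taken
xor ebx, 10 → ebx=0^10=10
and ebx, 240 → ebx=10&240=0
shr edx, 2 → edx=0>>2=0
add esi, 1 → esi=9+1=10
cmp esi, 10  (cmp 10,10)
jne top: not taken
halt.
Total executed instructions: 40.

40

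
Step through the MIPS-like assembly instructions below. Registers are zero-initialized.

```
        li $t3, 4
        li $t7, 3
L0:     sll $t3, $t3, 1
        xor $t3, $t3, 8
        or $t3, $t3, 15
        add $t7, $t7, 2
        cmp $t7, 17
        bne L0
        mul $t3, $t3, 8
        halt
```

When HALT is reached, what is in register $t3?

8184

li $t3, 4 → $t3=4
li $t7, 3 → $t7=3
sll $t3, $t3, 1 → $t3=4<<1=8
xor $t3, $t3, 8 → $t3=8^8=0
or $t3, $t3, 15 → $t3=0|15=15
add $t7, $t7, 2 → $t7=3+2=5
cmp $t7, 17  (cmp 5,17)
bne L0: taken
sll $t3, $t3, 1 → $t3=15<<1=30
xor $t3, $t3, 8 → $t3=30^8=22
or $t3, $t3, 15 → $t3=22|15=31
add $t7, $t7, 2 → $t7=5+2=7
cmp $t7, 17  (cmp 7,17)
bne L0: taken
sll $t3, $t3, 1 → $t3=31<<1=62
xor $t3, $t3, 8 → $t3=62^8=54
or $t3, $t3, 15 → $t3=54|15=63
add $t7, $t7, 2 → $t7=7+2=9
cmp $t7, 17  (cmp 9,17)
bne L0: taken
sll $t3, $t3, 1 → $t3=63<<1=126
xor $t3, $t3, 8 → $t3=126^8=118
or $t3, $t3, 15 → $t3=118|15=127
add $t7, $t7, 2 → $t7=9+2=11
cmp $t7, 17  (cmp 11,17)
bne L0: taken
sll $t3, $t3, 1 → $t3=127<<1=254
xor $t3, $t3, 8 → $t3=254^8=246
or $t3, $t3, 15 → $t3=246|15=255
add $t7, $t7, 2 → $t7=11+2=13
cmp $t7, 17  (cmp 13,17)
bne L0: taken
sll $t3, $t3, 1 → $t3=255<<1=510
xor $t3, $t3, 8 → $t3=510^8=502
or $t3, $t3, 15 → $t3=502|15=511
add $t7, $t7, 2 → $t7=13+2=15
cmp $t7, 17  (cmp 15,17)
bne L0: taken
sll $t3, $t3, 1 → $t3=511<<1=1022
xor $t3, $t3, 8 → $t3=1022^8=1014
or $t3, $t3, 15 → $t3=1014|15=1023
add $t7, $t7, 2 → $t7=15+2=17
cmp $t7, 17  (cmp 17,17)
bne L0: not taken
mul $t3, $t3, 8 → $t3=1023*8=8184
halt.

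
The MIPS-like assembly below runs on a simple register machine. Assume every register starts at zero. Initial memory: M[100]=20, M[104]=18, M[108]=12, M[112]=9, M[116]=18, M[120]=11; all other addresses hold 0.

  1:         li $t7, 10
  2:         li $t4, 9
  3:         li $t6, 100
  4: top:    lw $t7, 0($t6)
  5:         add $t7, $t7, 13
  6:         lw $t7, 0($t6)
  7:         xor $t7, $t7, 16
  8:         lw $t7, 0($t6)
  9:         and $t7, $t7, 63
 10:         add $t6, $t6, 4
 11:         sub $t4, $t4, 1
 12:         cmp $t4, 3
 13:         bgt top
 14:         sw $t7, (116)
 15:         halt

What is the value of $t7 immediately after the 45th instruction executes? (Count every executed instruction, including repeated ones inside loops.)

after li $t7, 10: $t7=10
after li $t4, 9: $t4=9
after li $t6, 100: $t6=100
after lw $t7, 0($t6): $t7=M[100]=20
after add $t7, $t7, 13: $t7=20+13=33
after lw $t7, 0($t6): $t7=M[100]=20
after xor $t7, $t7, 16: $t7=20^16=4
after lw $t7, 0($t6): $t7=M[100]=20
after and $t7, $t7, 63: $t7=20&63=20
after add $t6, $t6, 4: $t6=100+4=104
after sub $t4, $t4, 1: $t4=9-1=8
cmp $t4, 3  (cmp 8,3)
bgt top: taken
after lw $t7, 0($t6): $t7=M[104]=18
after add $t7, $t7, 13: $t7=18+13=31
after lw $t7, 0($t6): $t7=M[104]=18
after xor $t7, $t7, 16: $t7=18^16=2
after lw $t7, 0($t6): $t7=M[104]=18
after and $t7, $t7, 63: $t7=18&63=18
after add $t6, $t6, 4: $t6=104+4=108
after sub $t4, $t4, 1: $t4=8-1=7
cmp $t4, 3  (cmp 7,3)
bgt top: taken
after lw $t7, 0($t6): $t7=M[108]=12
after add $t7, $t7, 13: $t7=12+13=25
after lw $t7, 0($t6): $t7=M[108]=12
after xor $t7, $t7, 16: $t7=12^16=28
after lw $t7, 0($t6): $t7=M[108]=12
after and $t7, $t7, 63: $t7=12&63=12
after add $t6, $t6, 4: $t6=108+4=112
after sub $t4, $t4, 1: $t4=7-1=6
cmp $t4, 3  (cmp 6,3)
bgt top: taken
after lw $t7, 0($t6): $t7=M[112]=9
after add $t7, $t7, 13: $t7=9+13=22
after lw $t7, 0($t6): $t7=M[112]=9
after xor $t7, $t7, 16: $t7=9^16=25
after lw $t7, 0($t6): $t7=M[112]=9
after and $t7, $t7, 63: $t7=9&63=9
after add $t6, $t6, 4: $t6=112+4=116
after sub $t4, $t4, 1: $t4=6-1=5
cmp $t4, 3  (cmp 5,3)
bgt top: taken
after lw $t7, 0($t6): $t7=M[116]=18
after add $t7, $t7, 13: $t7=18+13=31
After step 45: $t7 = 31.

31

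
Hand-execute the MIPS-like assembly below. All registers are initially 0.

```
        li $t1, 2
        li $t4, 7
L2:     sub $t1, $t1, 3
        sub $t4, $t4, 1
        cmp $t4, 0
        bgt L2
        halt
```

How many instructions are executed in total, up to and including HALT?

after li $t1, 2: $t1=2
after li $t4, 7: $t4=7
after sub $t1, $t1, 3: $t1=2-3=-1
after sub $t4, $t4, 1: $t4=7-1=6
cmp $t4, 0  (cmp 6,0)
bgt L2: taken
after sub $t1, $t1, 3: $t1=(-1)-3=-4
after sub $t4, $t4, 1: $t4=6-1=5
cmp $t4, 0  (cmp 5,0)
bgt L2: taken
after sub $t1, $t1, 3: $t1=(-4)-3=-7
after sub $t4, $t4, 1: $t4=5-1=4
cmp $t4, 0  (cmp 4,0)
bgt L2: taken
after sub $t1, $t1, 3: $t1=(-7)-3=-10
after sub $t4, $t4, 1: $t4=4-1=3
cmp $t4, 0  (cmp 3,0)
bgt L2: taken
after sub $t1, $t1, 3: $t1=(-10)-3=-13
after sub $t4, $t4, 1: $t4=3-1=2
cmp $t4, 0  (cmp 2,0)
bgt L2: taken
after sub $t1, $t1, 3: $t1=(-13)-3=-16
after sub $t4, $t4, 1: $t4=2-1=1
cmp $t4, 0  (cmp 1,0)
bgt L2: taken
after sub $t1, $t1, 3: $t1=(-16)-3=-19
after sub $t4, $t4, 1: $t4=1-1=0
cmp $t4, 0  (cmp 0,0)
bgt L2: not taken
halt.
Total executed instructions: 31.

31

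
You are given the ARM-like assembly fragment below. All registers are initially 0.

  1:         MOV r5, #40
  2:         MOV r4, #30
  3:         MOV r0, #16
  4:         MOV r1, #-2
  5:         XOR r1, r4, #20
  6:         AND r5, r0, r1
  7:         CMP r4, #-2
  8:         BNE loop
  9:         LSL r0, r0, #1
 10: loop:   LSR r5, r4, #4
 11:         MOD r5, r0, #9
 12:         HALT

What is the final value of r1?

10

MOV r5, #40 → r5=40
MOV r4, #30 → r4=30
MOV r0, #16 → r0=16
MOV r1, #-2 → r1=-2
XOR r1, r4, #20 → r1=30^20=10
AND r5, r0, r1 → r5=16&10=0
CMP r4, #-2  (cmp 30,-2)
BNE loop: taken
LSR r5, r4, #4 → r5=30>>4=1
MOD r5, r0, #9 → r5=16%9=7
halt.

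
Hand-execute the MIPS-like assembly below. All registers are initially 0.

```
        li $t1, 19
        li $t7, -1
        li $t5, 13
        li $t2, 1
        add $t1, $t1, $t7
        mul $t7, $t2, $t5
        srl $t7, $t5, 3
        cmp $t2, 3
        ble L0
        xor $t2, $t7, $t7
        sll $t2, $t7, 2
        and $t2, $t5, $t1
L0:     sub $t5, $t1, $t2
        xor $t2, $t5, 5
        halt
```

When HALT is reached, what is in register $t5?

after li $t1, 19: $t1=19
after li $t7, -1: $t7=-1
after li $t5, 13: $t5=13
after li $t2, 1: $t2=1
after add $t1, $t1, $t7: $t1=19+(-1)=18
after mul $t7, $t2, $t5: $t7=1*13=13
after srl $t7, $t5, 3: $t7=13>>3=1
cmp $t2, 3  (cmp 1,3)
ble L0: taken
after sub $t5, $t1, $t2: $t5=18-1=17
after xor $t2, $t5, 5: $t2=17^5=20
halt.

17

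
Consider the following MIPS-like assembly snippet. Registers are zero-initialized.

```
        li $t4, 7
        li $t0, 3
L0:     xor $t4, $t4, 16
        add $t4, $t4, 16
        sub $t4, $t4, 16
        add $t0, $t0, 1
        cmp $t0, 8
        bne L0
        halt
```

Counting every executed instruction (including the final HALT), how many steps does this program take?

33

$t4=7
$t0=3
$t4=7^16=23
$t4=23+16=39
$t4=39-16=23
$t0=3+1=4
cmp $t0, 8  (cmp 4,8)
bne L0: taken
$t4=23^16=7
$t4=7+16=23
$t4=23-16=7
$t0=4+1=5
cmp $t0, 8  (cmp 5,8)
bne L0: taken
$t4=7^16=23
$t4=23+16=39
$t4=39-16=23
$t0=5+1=6
cmp $t0, 8  (cmp 6,8)
bne L0: taken
$t4=23^16=7
$t4=7+16=23
$t4=23-16=7
$t0=6+1=7
cmp $t0, 8  (cmp 7,8)
bne L0: taken
$t4=7^16=23
$t4=23+16=39
$t4=39-16=23
$t0=7+1=8
cmp $t0, 8  (cmp 8,8)
bne L0: not taken
halt.
Total executed instructions: 33.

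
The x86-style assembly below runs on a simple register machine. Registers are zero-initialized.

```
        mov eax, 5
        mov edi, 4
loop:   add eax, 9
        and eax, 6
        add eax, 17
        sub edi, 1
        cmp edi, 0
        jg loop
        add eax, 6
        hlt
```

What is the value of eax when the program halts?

eax=5
edi=4
eax=5+9=14
eax=14&6=6
eax=6+17=23
edi=4-1=3
cmp edi, 0  (cmp 3,0)
jg loop: taken
eax=23+9=32
eax=32&6=0
eax=0+17=17
edi=3-1=2
cmp edi, 0  (cmp 2,0)
jg loop: taken
eax=17+9=26
eax=26&6=2
eax=2+17=19
edi=2-1=1
cmp edi, 0  (cmp 1,0)
jg loop: taken
eax=19+9=28
eax=28&6=4
eax=4+17=21
edi=1-1=0
cmp edi, 0  (cmp 0,0)
jg loop: not taken
eax=21+6=27
halt.

27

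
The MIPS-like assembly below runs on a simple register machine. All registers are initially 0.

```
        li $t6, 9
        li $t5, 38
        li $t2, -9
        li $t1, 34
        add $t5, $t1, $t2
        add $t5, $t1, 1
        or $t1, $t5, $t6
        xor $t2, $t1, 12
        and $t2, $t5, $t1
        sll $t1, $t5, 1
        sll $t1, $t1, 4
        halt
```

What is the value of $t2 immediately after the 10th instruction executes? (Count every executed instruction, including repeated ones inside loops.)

35

after li $t6, 9: $t6=9
after li $t5, 38: $t5=38
after li $t2, -9: $t2=-9
after li $t1, 34: $t1=34
after add $t5, $t1, $t2: $t5=34+(-9)=25
after add $t5, $t1, 1: $t5=34+1=35
after or $t1, $t5, $t6: $t1=35|9=43
after xor $t2, $t1, 12: $t2=43^12=39
after and $t2, $t5, $t1: $t2=35&43=35
after sll $t1, $t5, 1: $t1=35<<1=70
After step 10: $t2 = 35.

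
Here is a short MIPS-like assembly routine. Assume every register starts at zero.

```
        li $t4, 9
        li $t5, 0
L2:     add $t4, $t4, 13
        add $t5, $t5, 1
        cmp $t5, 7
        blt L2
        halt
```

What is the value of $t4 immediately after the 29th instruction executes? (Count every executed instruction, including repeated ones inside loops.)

100

li $t4, 9 → $t4=9
li $t5, 0 → $t5=0
add $t4, $t4, 13 → $t4=9+13=22
add $t5, $t5, 1 → $t5=0+1=1
cmp $t5, 7  (cmp 1,7)
blt L2: taken
add $t4, $t4, 13 → $t4=22+13=35
add $t5, $t5, 1 → $t5=1+1=2
cmp $t5, 7  (cmp 2,7)
blt L2: taken
add $t4, $t4, 13 → $t4=35+13=48
add $t5, $t5, 1 → $t5=2+1=3
cmp $t5, 7  (cmp 3,7)
blt L2: taken
add $t4, $t4, 13 → $t4=48+13=61
add $t5, $t5, 1 → $t5=3+1=4
cmp $t5, 7  (cmp 4,7)
blt L2: taken
add $t4, $t4, 13 → $t4=61+13=74
add $t5, $t5, 1 → $t5=4+1=5
cmp $t5, 7  (cmp 5,7)
blt L2: taken
add $t4, $t4, 13 → $t4=74+13=87
add $t5, $t5, 1 → $t5=5+1=6
cmp $t5, 7  (cmp 6,7)
blt L2: taken
add $t4, $t4, 13 → $t4=87+13=100
add $t5, $t5, 1 → $t5=6+1=7
cmp $t5, 7  (cmp 7,7)
After step 29: $t4 = 100.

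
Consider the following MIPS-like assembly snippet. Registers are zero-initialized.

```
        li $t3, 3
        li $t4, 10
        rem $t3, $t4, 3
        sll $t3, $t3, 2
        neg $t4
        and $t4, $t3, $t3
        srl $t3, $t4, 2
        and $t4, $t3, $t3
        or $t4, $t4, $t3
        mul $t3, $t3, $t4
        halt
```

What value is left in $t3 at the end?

1

$t3=3
$t4=10
$t3=10%3=1
$t3=1<<2=4
$t4=-(10)=-10
$t4=4&4=4
$t3=4>>2=1
$t4=1&1=1
$t4=1|1=1
$t3=1*1=1
halt.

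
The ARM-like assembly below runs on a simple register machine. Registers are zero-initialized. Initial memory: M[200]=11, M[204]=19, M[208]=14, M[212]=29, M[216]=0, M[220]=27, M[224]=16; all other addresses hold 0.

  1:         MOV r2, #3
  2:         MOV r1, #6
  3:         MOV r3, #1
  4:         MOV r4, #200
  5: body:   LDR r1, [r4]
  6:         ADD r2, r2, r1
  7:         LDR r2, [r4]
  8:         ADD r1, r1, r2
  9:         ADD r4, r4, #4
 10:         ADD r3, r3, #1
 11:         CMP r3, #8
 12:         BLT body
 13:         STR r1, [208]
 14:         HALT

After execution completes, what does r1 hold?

32

after MOV r2, #3: r2=3
after MOV r1, #6: r1=6
after MOV r3, #1: r3=1
after MOV r4, #200: r4=200
after LDR r1, [r4]: r1=M[200]=11
after ADD r2, r2, r1: r2=3+11=14
after LDR r2, [r4]: r2=M[200]=11
after ADD r1, r1, r2: r1=11+11=22
after ADD r4, r4, #4: r4=200+4=204
after ADD r3, r3, #1: r3=1+1=2
CMP r3, #8  (cmp 2,8)
BLT body: taken
after LDR r1, [r4]: r1=M[204]=19
after ADD r2, r2, r1: r2=11+19=30
after LDR r2, [r4]: r2=M[204]=19
after ADD r1, r1, r2: r1=19+19=38
after ADD r4, r4, #4: r4=204+4=208
after ADD r3, r3, #1: r3=2+1=3
CMP r3, #8  (cmp 3,8)
BLT body: taken
after LDR r1, [r4]: r1=M[208]=14
after ADD r2, r2, r1: r2=19+14=33
after LDR r2, [r4]: r2=M[208]=14
after ADD r1, r1, r2: r1=14+14=28
after ADD r4, r4, #4: r4=208+4=212
after ADD r3, r3, #1: r3=3+1=4
CMP r3, #8  (cmp 4,8)
BLT body: taken
after LDR r1, [r4]: r1=M[212]=29
after ADD r2, r2, r1: r2=14+29=43
after LDR r2, [r4]: r2=M[212]=29
after ADD r1, r1, r2: r1=29+29=58
after ADD r4, r4, #4: r4=212+4=216
after ADD r3, r3, #1: r3=4+1=5
CMP r3, #8  (cmp 5,8)
BLT body: taken
after LDR r1, [r4]: r1=M[216]=0
after ADD r2, r2, r1: r2=29+0=29
after LDR r2, [r4]: r2=M[216]=0
after ADD r1, r1, r2: r1=0+0=0
after ADD r4, r4, #4: r4=216+4=220
after ADD r3, r3, #1: r3=5+1=6
CMP r3, #8  (cmp 6,8)
BLT body: taken
after LDR r1, [r4]: r1=M[220]=27
after ADD r2, r2, r1: r2=0+27=27
after LDR r2, [r4]: r2=M[220]=27
after ADD r1, r1, r2: r1=27+27=54
after ADD r4, r4, #4: r4=220+4=224
after ADD r3, r3, #1: r3=6+1=7
CMP r3, #8  (cmp 7,8)
BLT body: taken
after LDR r1, [r4]: r1=M[224]=16
after ADD r2, r2, r1: r2=27+16=43
after LDR r2, [r4]: r2=M[224]=16
after ADD r1, r1, r2: r1=16+16=32
after ADD r4, r4, #4: r4=224+4=228
after ADD r3, r3, #1: r3=7+1=8
CMP r3, #8  (cmp 8,8)
BLT body: not taken
STR r1, [208] → M[208]=32
halt.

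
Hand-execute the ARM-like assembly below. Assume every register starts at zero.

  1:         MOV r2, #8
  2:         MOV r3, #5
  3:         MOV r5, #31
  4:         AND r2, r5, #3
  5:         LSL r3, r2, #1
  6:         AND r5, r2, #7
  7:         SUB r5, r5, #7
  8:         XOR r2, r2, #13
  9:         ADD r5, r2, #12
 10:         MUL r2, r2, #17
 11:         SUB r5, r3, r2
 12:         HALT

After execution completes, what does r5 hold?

-232

r2=8
r3=5
r5=31
r2=31&3=3
r3=3<<1=6
r5=3&7=3
r5=3-7=-4
r2=3^13=14
r5=14+12=26
r2=14*17=238
r5=6-238=-232
halt.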